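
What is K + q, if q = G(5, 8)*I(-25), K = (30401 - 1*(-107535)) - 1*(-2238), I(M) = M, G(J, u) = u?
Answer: 139974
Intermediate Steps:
K = 140174 (K = (30401 + 107535) + 2238 = 137936 + 2238 = 140174)
q = -200 (q = 8*(-25) = -200)
K + q = 140174 - 200 = 139974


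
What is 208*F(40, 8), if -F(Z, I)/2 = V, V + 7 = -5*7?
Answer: 17472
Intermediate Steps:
V = -42 (V = -7 - 5*7 = -7 - 35 = -42)
F(Z, I) = 84 (F(Z, I) = -2*(-42) = 84)
208*F(40, 8) = 208*84 = 17472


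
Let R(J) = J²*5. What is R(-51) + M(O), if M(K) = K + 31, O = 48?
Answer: 13084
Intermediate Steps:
R(J) = 5*J²
M(K) = 31 + K
R(-51) + M(O) = 5*(-51)² + (31 + 48) = 5*2601 + 79 = 13005 + 79 = 13084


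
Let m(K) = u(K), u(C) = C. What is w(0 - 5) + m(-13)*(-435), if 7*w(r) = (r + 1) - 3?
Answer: 5654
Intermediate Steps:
m(K) = K
w(r) = -2/7 + r/7 (w(r) = ((r + 1) - 3)/7 = ((1 + r) - 3)/7 = (-2 + r)/7 = -2/7 + r/7)
w(0 - 5) + m(-13)*(-435) = (-2/7 + (0 - 5)/7) - 13*(-435) = (-2/7 + (1/7)*(-5)) + 5655 = (-2/7 - 5/7) + 5655 = -1 + 5655 = 5654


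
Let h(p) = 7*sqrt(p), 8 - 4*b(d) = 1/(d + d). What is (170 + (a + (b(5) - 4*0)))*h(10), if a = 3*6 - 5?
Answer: 51793*sqrt(10)/40 ≈ 4094.6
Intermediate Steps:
b(d) = 2 - 1/(8*d) (b(d) = 2 - 1/(4*(d + d)) = 2 - 1/(2*d)/4 = 2 - 1/(8*d))
a = 13 (a = 18 - 5 = 13)
(170 + (a + (b(5) - 4*0)))*h(10) = (170 + (13 + ((2 - 1/8/5) - 4*0)))*(7*sqrt(10)) = (170 + (13 + ((2 - 1/8*1/5) + 0)))*(7*sqrt(10)) = (170 + (13 + ((2 - 1/40) + 0)))*(7*sqrt(10)) = (170 + (13 + (79/40 + 0)))*(7*sqrt(10)) = (170 + (13 + 79/40))*(7*sqrt(10)) = (170 + 599/40)*(7*sqrt(10)) = 7399*(7*sqrt(10))/40 = 51793*sqrt(10)/40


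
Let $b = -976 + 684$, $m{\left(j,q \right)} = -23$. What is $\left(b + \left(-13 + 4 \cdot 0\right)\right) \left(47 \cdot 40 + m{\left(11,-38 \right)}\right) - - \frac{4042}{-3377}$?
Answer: $- \frac{1912686187}{3377} \approx -5.6639 \cdot 10^{5}$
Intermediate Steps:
$b = -292$
$\left(b + \left(-13 + 4 \cdot 0\right)\right) \left(47 \cdot 40 + m{\left(11,-38 \right)}\right) - - \frac{4042}{-3377} = \left(-292 + \left(-13 + 4 \cdot 0\right)\right) \left(47 \cdot 40 - 23\right) - - \frac{4042}{-3377} = \left(-292 + \left(-13 + 0\right)\right) \left(1880 - 23\right) - \left(-4042\right) \left(- \frac{1}{3377}\right) = \left(-292 - 13\right) 1857 - \frac{4042}{3377} = \left(-305\right) 1857 - \frac{4042}{3377} = -566385 - \frac{4042}{3377} = - \frac{1912686187}{3377}$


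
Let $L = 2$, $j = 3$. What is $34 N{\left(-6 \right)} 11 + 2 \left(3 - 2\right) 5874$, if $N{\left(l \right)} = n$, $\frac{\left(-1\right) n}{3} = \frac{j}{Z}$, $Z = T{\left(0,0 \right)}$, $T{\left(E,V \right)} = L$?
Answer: $10065$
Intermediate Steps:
$T{\left(E,V \right)} = 2$
$Z = 2$
$n = - \frac{9}{2}$ ($n = - 3 \cdot \frac{3}{2} = - 3 \cdot 3 \cdot \frac{1}{2} = \left(-3\right) \frac{3}{2} = - \frac{9}{2} \approx -4.5$)
$N{\left(l \right)} = - \frac{9}{2}$
$34 N{\left(-6 \right)} 11 + 2 \left(3 - 2\right) 5874 = 34 \left(- \frac{9}{2}\right) 11 + 2 \left(3 - 2\right) 5874 = \left(-153\right) 11 + 2 \left(3 - 2\right) 5874 = -1683 + 2 \cdot 1 \cdot 5874 = -1683 + 2 \cdot 5874 = -1683 + 11748 = 10065$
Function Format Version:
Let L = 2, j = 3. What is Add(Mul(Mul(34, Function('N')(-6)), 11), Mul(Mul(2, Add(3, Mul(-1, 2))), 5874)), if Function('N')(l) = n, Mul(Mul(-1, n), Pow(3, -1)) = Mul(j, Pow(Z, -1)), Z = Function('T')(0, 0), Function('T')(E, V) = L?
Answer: 10065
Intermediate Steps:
Function('T')(E, V) = 2
Z = 2
n = Rational(-9, 2) (n = Mul(-3, Mul(3, Pow(2, -1))) = Mul(-3, Mul(3, Rational(1, 2))) = Mul(-3, Rational(3, 2)) = Rational(-9, 2) ≈ -4.5000)
Function('N')(l) = Rational(-9, 2)
Add(Mul(Mul(34, Function('N')(-6)), 11), Mul(Mul(2, Add(3, Mul(-1, 2))), 5874)) = Add(Mul(Mul(34, Rational(-9, 2)), 11), Mul(Mul(2, Add(3, Mul(-1, 2))), 5874)) = Add(Mul(-153, 11), Mul(Mul(2, Add(3, -2)), 5874)) = Add(-1683, Mul(Mul(2, 1), 5874)) = Add(-1683, Mul(2, 5874)) = Add(-1683, 11748) = 10065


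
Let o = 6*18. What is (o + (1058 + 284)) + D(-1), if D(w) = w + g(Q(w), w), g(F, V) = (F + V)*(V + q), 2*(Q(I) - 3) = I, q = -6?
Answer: 2877/2 ≈ 1438.5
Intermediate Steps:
Q(I) = 3 + I/2
g(F, V) = (-6 + V)*(F + V) (g(F, V) = (F + V)*(V - 6) = (F + V)*(-6 + V) = (-6 + V)*(F + V))
D(w) = -18 + w² - 8*w + w*(3 + w/2) (D(w) = w + (w² - 6*(3 + w/2) - 6*w + (3 + w/2)*w) = w + (w² + (-18 - 3*w) - 6*w + w*(3 + w/2)) = w + (-18 + w² - 9*w + w*(3 + w/2)) = -18 + w² - 8*w + w*(3 + w/2))
o = 108
(o + (1058 + 284)) + D(-1) = (108 + (1058 + 284)) + (-18 - 5*(-1) + (3/2)*(-1)²) = (108 + 1342) + (-18 + 5 + (3/2)*1) = 1450 + (-18 + 5 + 3/2) = 1450 - 23/2 = 2877/2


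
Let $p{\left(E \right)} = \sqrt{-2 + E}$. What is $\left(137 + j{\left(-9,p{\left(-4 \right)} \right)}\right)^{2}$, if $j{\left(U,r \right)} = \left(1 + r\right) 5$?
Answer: $20014 + 1420 i \sqrt{6} \approx 20014.0 + 3478.3 i$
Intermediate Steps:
$j{\left(U,r \right)} = 5 + 5 r$
$\left(137 + j{\left(-9,p{\left(-4 \right)} \right)}\right)^{2} = \left(137 + \left(5 + 5 \sqrt{-2 - 4}\right)\right)^{2} = \left(137 + \left(5 + 5 \sqrt{-6}\right)\right)^{2} = \left(137 + \left(5 + 5 i \sqrt{6}\right)\right)^{2} = \left(142 + 5 i \sqrt{6}\right)^{2}$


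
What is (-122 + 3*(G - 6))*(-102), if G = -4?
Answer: 15504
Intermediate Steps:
(-122 + 3*(G - 6))*(-102) = (-122 + 3*(-4 - 6))*(-102) = (-122 + 3*(-10))*(-102) = (-122 - 30)*(-102) = -152*(-102) = 15504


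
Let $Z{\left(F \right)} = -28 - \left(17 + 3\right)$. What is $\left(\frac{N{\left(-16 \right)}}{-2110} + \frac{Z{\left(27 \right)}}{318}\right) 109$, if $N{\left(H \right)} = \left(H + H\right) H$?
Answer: $- \frac{2398872}{55915} \approx -42.902$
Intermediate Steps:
$Z{\left(F \right)} = -48$ ($Z{\left(F \right)} = -28 - 20 = -48$)
$N{\left(H \right)} = 2 H^{2}$ ($N{\left(H \right)} = 2 H H = 2 H^{2}$)
$\left(\frac{N{\left(-16 \right)}}{-2110} + \frac{Z{\left(27 \right)}}{318}\right) 109 = \left(\frac{2 \left(-16\right)^{2}}{-2110} - \frac{48}{318}\right) 109 = \left(2 \cdot 256 \left(- \frac{1}{2110}\right) - \frac{8}{53}\right) 109 = \left(512 \left(- \frac{1}{2110}\right) - \frac{8}{53}\right) 109 = \left(- \frac{256}{1055} - \frac{8}{53}\right) 109 = \left(- \frac{22008}{55915}\right) 109 = - \frac{2398872}{55915}$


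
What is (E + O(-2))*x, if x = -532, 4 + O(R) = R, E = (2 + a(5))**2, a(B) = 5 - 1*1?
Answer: -15960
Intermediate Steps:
a(B) = 4 (a(B) = 5 - 1 = 4)
E = 36 (E = (2 + 4)**2 = 6**2 = 36)
O(R) = -4 + R
(E + O(-2))*x = (36 + (-4 - 2))*(-532) = (36 - 6)*(-532) = 30*(-532) = -15960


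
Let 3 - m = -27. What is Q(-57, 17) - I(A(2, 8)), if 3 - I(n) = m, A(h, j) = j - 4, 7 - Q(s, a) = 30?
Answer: 4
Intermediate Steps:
Q(s, a) = -23 (Q(s, a) = 7 - 1*30 = 7 - 30 = -23)
m = 30 (m = 3 - 1*(-27) = 3 + 27 = 30)
A(h, j) = -4 + j
I(n) = -27 (I(n) = 3 - 1*30 = 3 - 30 = -27)
Q(-57, 17) - I(A(2, 8)) = -23 - 1*(-27) = -23 + 27 = 4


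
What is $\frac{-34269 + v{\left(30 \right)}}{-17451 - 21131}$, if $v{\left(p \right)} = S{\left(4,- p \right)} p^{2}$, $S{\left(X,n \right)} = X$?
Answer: $\frac{30669}{38582} \approx 0.7949$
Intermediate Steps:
$v{\left(p \right)} = 4 p^{2}$
$\frac{-34269 + v{\left(30 \right)}}{-17451 - 21131} = \frac{-34269 + 4 \cdot 30^{2}}{-17451 - 21131} = \frac{-34269 + 4 \cdot 900}{-38582} = \left(-34269 + 3600\right) \left(- \frac{1}{38582}\right) = \left(-30669\right) \left(- \frac{1}{38582}\right) = \frac{30669}{38582}$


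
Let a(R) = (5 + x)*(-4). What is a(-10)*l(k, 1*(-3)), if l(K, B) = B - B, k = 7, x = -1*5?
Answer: 0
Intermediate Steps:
x = -5
l(K, B) = 0
a(R) = 0 (a(R) = (5 - 5)*(-4) = 0*(-4) = 0)
a(-10)*l(k, 1*(-3)) = 0*0 = 0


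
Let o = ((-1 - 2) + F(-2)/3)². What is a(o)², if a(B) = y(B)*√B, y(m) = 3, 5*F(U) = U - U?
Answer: 81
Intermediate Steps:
F(U) = 0 (F(U) = (U - U)/5 = (⅕)*0 = 0)
o = 9 (o = ((-1 - 2) + 0/3)² = (-3 + 0*(⅓))² = (-3 + 0)² = (-3)² = 9)
a(B) = 3*√B
a(o)² = (3*√9)² = (3*3)² = 9² = 81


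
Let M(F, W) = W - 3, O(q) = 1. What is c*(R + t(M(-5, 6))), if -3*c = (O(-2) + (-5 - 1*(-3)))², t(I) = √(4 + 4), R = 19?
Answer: -19/3 - 2*√2/3 ≈ -7.2761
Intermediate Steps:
M(F, W) = -3 + W
t(I) = 2*√2 (t(I) = √8 = 2*√2)
c = -⅓ (c = -(1 + (-5 - 1*(-3)))²/3 = -(1 + (-5 + 3))²/3 = -(1 - 2)²/3 = -⅓*(-1)² = -⅓*1 = -⅓ ≈ -0.33333)
c*(R + t(M(-5, 6))) = -(19 + 2*√2)/3 = -19/3 - 2*√2/3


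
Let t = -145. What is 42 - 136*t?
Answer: 19762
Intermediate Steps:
42 - 136*t = 42 - 136*(-145) = 42 + 19720 = 19762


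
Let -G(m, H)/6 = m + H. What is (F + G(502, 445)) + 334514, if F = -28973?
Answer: 299859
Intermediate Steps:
G(m, H) = -6*H - 6*m (G(m, H) = -6*(m + H) = -6*(H + m) = -6*H - 6*m)
(F + G(502, 445)) + 334514 = (-28973 + (-6*445 - 6*502)) + 334514 = (-28973 + (-2670 - 3012)) + 334514 = (-28973 - 5682) + 334514 = -34655 + 334514 = 299859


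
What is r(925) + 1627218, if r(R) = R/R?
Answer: 1627219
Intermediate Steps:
r(R) = 1
r(925) + 1627218 = 1 + 1627218 = 1627219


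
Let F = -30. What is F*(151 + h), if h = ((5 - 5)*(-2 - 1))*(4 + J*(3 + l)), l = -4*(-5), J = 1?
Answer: -4530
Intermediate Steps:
l = 20
h = 0 (h = ((5 - 5)*(-2 - 1))*(4 + 1*(3 + 20)) = (0*(-3))*(4 + 1*23) = 0*(4 + 23) = 0*27 = 0)
F*(151 + h) = -30*(151 + 0) = -30*151 = -4530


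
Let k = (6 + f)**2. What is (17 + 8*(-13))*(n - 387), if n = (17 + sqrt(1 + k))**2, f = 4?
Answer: -261 - 2958*sqrt(101) ≈ -29989.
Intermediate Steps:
k = 100 (k = (6 + 4)**2 = 10**2 = 100)
n = (17 + sqrt(101))**2 (n = (17 + sqrt(1 + 100))**2 = (17 + sqrt(101))**2 ≈ 731.70)
(17 + 8*(-13))*(n - 387) = (17 + 8*(-13))*((17 + sqrt(101))**2 - 387) = (17 - 104)*(-387 + (17 + sqrt(101))**2) = -87*(-387 + (17 + sqrt(101))**2) = 33669 - 87*(17 + sqrt(101))**2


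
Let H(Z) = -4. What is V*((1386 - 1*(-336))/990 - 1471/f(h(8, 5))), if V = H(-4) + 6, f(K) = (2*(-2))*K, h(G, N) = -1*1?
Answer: -241567/330 ≈ -732.02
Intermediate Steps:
h(G, N) = -1
f(K) = -4*K
V = 2 (V = -4 + 6 = 2)
V*((1386 - 1*(-336))/990 - 1471/f(h(8, 5))) = 2*((1386 - 1*(-336))/990 - 1471/((-4*(-1)))) = 2*((1386 + 336)*(1/990) - 1471/4) = 2*(1722*(1/990) - 1471*¼) = 2*(287/165 - 1471/4) = 2*(-241567/660) = -241567/330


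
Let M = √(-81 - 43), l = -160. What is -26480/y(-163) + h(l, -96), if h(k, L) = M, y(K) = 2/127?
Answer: -1681480 + 2*I*√31 ≈ -1.6815e+6 + 11.136*I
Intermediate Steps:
M = 2*I*√31 (M = √(-124) = 2*I*√31 ≈ 11.136*I)
y(K) = 2/127 (y(K) = 2*(1/127) = 2/127)
h(k, L) = 2*I*√31
-26480/y(-163) + h(l, -96) = -26480/2/127 + 2*I*√31 = -26480*127/2 + 2*I*√31 = -1681480 + 2*I*√31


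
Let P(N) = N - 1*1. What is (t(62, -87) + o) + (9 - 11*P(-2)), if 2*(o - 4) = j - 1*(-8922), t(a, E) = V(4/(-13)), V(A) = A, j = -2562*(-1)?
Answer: 75240/13 ≈ 5787.7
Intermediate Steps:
j = 2562
t(a, E) = -4/13 (t(a, E) = 4/(-13) = 4*(-1/13) = -4/13)
P(N) = -1 + N (P(N) = N - 1 = -1 + N)
o = 5746 (o = 4 + (2562 - 1*(-8922))/2 = 4 + (2562 + 8922)/2 = 4 + (½)*11484 = 4 + 5742 = 5746)
(t(62, -87) + o) + (9 - 11*P(-2)) = (-4/13 + 5746) + (9 - 11*(-1 - 2)) = 74694/13 + (9 - 11*(-3)) = 74694/13 + (9 + 33) = 74694/13 + 42 = 75240/13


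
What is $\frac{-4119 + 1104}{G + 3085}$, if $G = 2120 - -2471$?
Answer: $- \frac{3015}{7676} \approx -0.39278$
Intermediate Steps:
$G = 4591$ ($G = 2120 + 2471 = 4591$)
$\frac{-4119 + 1104}{G + 3085} = \frac{-4119 + 1104}{4591 + 3085} = - \frac{3015}{7676}$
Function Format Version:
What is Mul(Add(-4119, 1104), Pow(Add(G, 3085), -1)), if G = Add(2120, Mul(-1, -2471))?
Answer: Rational(-3015, 7676) ≈ -0.39278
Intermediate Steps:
G = 4591 (G = Add(2120, 2471) = 4591)
Mul(Add(-4119, 1104), Pow(Add(G, 3085), -1)) = Mul(Add(-4119, 1104), Pow(Add(4591, 3085), -1)) = Mul(-3015, Pow(7676, -1)) = Mul(-3015, Rational(1, 7676)) = Rational(-3015, 7676)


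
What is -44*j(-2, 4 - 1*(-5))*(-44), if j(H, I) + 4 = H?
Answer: -11616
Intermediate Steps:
j(H, I) = -4 + H
-44*j(-2, 4 - 1*(-5))*(-44) = -44*(-4 - 2)*(-44) = -44*(-6)*(-44) = 264*(-44) = -11616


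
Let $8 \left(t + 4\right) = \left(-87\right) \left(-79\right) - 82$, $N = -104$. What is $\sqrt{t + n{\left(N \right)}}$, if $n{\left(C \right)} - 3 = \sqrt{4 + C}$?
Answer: $\frac{\sqrt{13566 + 160 i}}{4} \approx 29.119 + 0.17171 i$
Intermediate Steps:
$t = \frac{6759}{8}$ ($t = -4 + \frac{\left(-87\right) \left(-79\right) - 82}{8} = -4 + \frac{6873 - 82}{8} = -4 + \frac{1}{8} \cdot 6791 = -4 + \frac{6791}{8} = \frac{6759}{8} \approx 844.88$)
$n{\left(C \right)} = 3 + \sqrt{4 + C}$
$\sqrt{t + n{\left(N \right)}} = \sqrt{\frac{6759}{8} + \left(3 + \sqrt{4 - 104}\right)} = \sqrt{\frac{6759}{8} + \left(3 + \sqrt{-100}\right)} = \sqrt{\frac{6759}{8} + \left(3 + 10 i\right)} = \sqrt{\frac{6783}{8} + 10 i}$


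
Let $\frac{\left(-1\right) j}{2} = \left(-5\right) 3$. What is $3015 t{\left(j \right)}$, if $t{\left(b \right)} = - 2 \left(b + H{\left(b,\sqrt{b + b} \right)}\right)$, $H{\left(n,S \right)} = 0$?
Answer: $-180900$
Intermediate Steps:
$j = 30$ ($j = - 2 \left(\left(-5\right) 3\right) = \left(-2\right) \left(-15\right) = 30$)
$t{\left(b \right)} = - 2 b$ ($t{\left(b \right)} = - 2 \left(b + 0\right) = - 2 b$)
$3015 t{\left(j \right)} = 3015 \left(\left(-2\right) 30\right) = 3015 \left(-60\right) = -180900$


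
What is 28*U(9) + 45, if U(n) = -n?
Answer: -207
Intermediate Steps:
28*U(9) + 45 = 28*(-1*9) + 45 = 28*(-9) + 45 = -252 + 45 = -207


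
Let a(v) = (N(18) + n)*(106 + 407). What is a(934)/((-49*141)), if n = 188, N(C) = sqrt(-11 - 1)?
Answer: -684/49 - 342*I*sqrt(3)/2303 ≈ -13.959 - 0.25721*I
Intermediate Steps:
N(C) = 2*I*sqrt(3) (N(C) = sqrt(-12) = 2*I*sqrt(3))
a(v) = 96444 + 1026*I*sqrt(3) (a(v) = (2*I*sqrt(3) + 188)*(106 + 407) = (188 + 2*I*sqrt(3))*513 = 96444 + 1026*I*sqrt(3))
a(934)/((-49*141)) = (96444 + 1026*I*sqrt(3))/((-49*141)) = (96444 + 1026*I*sqrt(3))/(-6909) = (96444 + 1026*I*sqrt(3))*(-1/6909) = -684/49 - 342*I*sqrt(3)/2303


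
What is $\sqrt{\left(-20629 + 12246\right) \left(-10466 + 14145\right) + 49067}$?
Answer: $i \sqrt{30791990} \approx 5549.1 i$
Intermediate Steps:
$\sqrt{\left(-20629 + 12246\right) \left(-10466 + 14145\right) + 49067} = \sqrt{\left(-8383\right) 3679 + 49067} = \sqrt{-30841057 + 49067} = \sqrt{-30791990} = i \sqrt{30791990}$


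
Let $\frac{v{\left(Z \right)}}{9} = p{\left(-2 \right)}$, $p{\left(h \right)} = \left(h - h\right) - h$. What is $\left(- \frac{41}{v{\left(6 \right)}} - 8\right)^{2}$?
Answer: $\frac{34225}{324} \approx 105.63$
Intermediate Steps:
$p{\left(h \right)} = - h$ ($p{\left(h \right)} = 0 - h = - h$)
$v{\left(Z \right)} = 18$ ($v{\left(Z \right)} = 9 \left(\left(-1\right) \left(-2\right)\right) = 9 \cdot 2 = 18$)
$\left(- \frac{41}{v{\left(6 \right)}} - 8\right)^{2} = \left(- \frac{41}{18} - 8\right)^{2} = \left(- \frac{185}{18}\right)^{2} = \frac{34225}{324}$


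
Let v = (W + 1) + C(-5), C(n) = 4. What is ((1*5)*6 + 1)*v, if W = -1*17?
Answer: -372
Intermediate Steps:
W = -17
v = -12 (v = (-17 + 1) + 4 = -16 + 4 = -12)
((1*5)*6 + 1)*v = ((1*5)*6 + 1)*(-12) = (5*6 + 1)*(-12) = (30 + 1)*(-12) = 31*(-12) = -372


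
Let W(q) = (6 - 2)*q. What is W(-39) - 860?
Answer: -1016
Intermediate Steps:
W(q) = 4*q
W(-39) - 860 = 4*(-39) - 860 = -156 - 860 = -1016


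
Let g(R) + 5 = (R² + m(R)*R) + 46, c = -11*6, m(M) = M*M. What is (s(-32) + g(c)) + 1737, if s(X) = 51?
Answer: -281311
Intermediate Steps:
m(M) = M²
c = -66
g(R) = 41 + R² + R³ (g(R) = -5 + ((R² + R²*R) + 46) = -5 + ((R² + R³) + 46) = -5 + (46 + R² + R³) = 41 + R² + R³)
(s(-32) + g(c)) + 1737 = (51 + (41 + (-66)² + (-66)³)) + 1737 = (51 + (41 + 4356 - 287496)) + 1737 = (51 - 283099) + 1737 = -283048 + 1737 = -281311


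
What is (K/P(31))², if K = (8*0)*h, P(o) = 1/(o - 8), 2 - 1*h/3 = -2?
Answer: 0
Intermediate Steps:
h = 12 (h = 6 - 3*(-2) = 6 + 6 = 12)
P(o) = 1/(-8 + o)
K = 0 (K = (8*0)*12 = 0*12 = 0)
(K/P(31))² = (0/(1/(-8 + 31)))² = (0/(1/23))² = (0*23)² = 0² = 0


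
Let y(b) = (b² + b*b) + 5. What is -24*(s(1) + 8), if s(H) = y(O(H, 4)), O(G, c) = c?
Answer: -1080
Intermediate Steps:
y(b) = 5 + 2*b² (y(b) = (b² + b²) + 5 = 2*b² + 5 = 5 + 2*b²)
s(H) = 37 (s(H) = 5 + 2*4² = 5 + 2*16 = 5 + 32 = 37)
-24*(s(1) + 8) = -24*(37 + 8) = -24*45 = -1080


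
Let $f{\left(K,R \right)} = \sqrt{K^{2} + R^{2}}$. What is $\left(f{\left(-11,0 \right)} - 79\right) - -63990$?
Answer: $63922$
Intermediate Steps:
$\left(f{\left(-11,0 \right)} - 79\right) - -63990 = \left(\sqrt{\left(-11\right)^{2} + 0^{2}} - 79\right) - -63990 = \left(\sqrt{121 + 0} - 79\right) + 63990 = \left(\sqrt{121} - 79\right) + 63990 = \left(11 - 79\right) + 63990 = -68 + 63990 = 63922$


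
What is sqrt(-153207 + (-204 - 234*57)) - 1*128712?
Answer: -128712 + I*sqrt(166749) ≈ -1.2871e+5 + 408.35*I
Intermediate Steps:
sqrt(-153207 + (-204 - 234*57)) - 1*128712 = sqrt(-153207 + (-204 - 13338)) - 128712 = sqrt(-153207 - 13542) - 128712 = sqrt(-166749) - 128712 = I*sqrt(166749) - 128712 = -128712 + I*sqrt(166749)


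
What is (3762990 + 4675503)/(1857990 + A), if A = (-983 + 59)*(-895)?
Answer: 2812831/894990 ≈ 3.1429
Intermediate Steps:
A = 826980 (A = -924*(-895) = 826980)
(3762990 + 4675503)/(1857990 + A) = (3762990 + 4675503)/(1857990 + 826980) = 8438493/2684970 = 8438493*(1/2684970) = 2812831/894990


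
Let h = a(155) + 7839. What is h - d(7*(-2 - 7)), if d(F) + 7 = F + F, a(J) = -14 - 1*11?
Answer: 7947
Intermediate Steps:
a(J) = -25 (a(J) = -14 - 11 = -25)
h = 7814 (h = -25 + 7839 = 7814)
d(F) = -7 + 2*F (d(F) = -7 + (F + F) = -7 + 2*F)
h - d(7*(-2 - 7)) = 7814 - (-7 + 2*(7*(-2 - 7))) = 7814 - (-7 + 2*(7*(-9))) = 7814 - (-7 + 2*(-63)) = 7814 - (-7 - 126) = 7814 - 1*(-133) = 7814 + 133 = 7947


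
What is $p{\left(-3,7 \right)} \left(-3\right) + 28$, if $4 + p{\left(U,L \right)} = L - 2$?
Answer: $25$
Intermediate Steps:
$p{\left(U,L \right)} = -6 + L$ ($p{\left(U,L \right)} = -4 + \left(L - 2\right) = -4 + \left(-2 + L\right) = -6 + L$)
$p{\left(-3,7 \right)} \left(-3\right) + 28 = \left(-6 + 7\right) \left(-3\right) + 28 = 1 \left(-3\right) + 28 = -3 + 28 = 25$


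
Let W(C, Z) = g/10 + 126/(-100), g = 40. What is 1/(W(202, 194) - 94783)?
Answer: -50/4739013 ≈ -1.0551e-5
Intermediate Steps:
W(C, Z) = 137/50 (W(C, Z) = 40/10 + 126/(-100) = 40*(⅒) + 126*(-1/100) = 4 - 63/50 = 137/50)
1/(W(202, 194) - 94783) = 1/(137/50 - 94783) = 1/(-4739013/50) = -50/4739013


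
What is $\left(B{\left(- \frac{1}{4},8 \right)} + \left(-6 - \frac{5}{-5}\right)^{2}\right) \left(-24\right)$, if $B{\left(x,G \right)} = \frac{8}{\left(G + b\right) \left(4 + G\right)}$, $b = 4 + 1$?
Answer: $- \frac{7816}{13} \approx -601.23$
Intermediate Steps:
$b = 5$
$B{\left(x,G \right)} = \frac{8}{\left(4 + G\right) \left(5 + G\right)}$ ($B{\left(x,G \right)} = \frac{8}{\left(G + 5\right) \left(4 + G\right)} = \frac{8}{\left(5 + G\right) \left(4 + G\right)} = \frac{8}{\left(4 + G\right) \left(5 + G\right)}$)
$\left(B{\left(- \frac{1}{4},8 \right)} + \left(-6 - \frac{5}{-5}\right)^{2}\right) \left(-24\right) = \left(\frac{8}{20 + 8^{2} + 9 \cdot 8} + \left(-6 - \frac{5}{-5}\right)^{2}\right) \left(-24\right) = \left(\frac{8}{20 + 64 + 72} + \left(-6 - -1\right)^{2}\right) \left(-24\right) = \left(\frac{8}{156} + \left(-6 + 1\right)^{2}\right) \left(-24\right) = \left(8 \cdot \frac{1}{156} + \left(-5\right)^{2}\right) \left(-24\right) = \left(\frac{2}{39} + 25\right) \left(-24\right) = \frac{977}{39} \left(-24\right) = - \frac{7816}{13}$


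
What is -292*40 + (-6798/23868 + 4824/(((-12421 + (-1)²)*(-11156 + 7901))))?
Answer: -5797567126847/496354950 ≈ -11680.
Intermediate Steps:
-292*40 + (-6798/23868 + 4824/(((-12421 + (-1)²)*(-11156 + 7901)))) = -11680 + (-6798*1/23868 + 4824/(((-12421 + 1)*(-3255)))) = -11680 + (-1133/3978 + 4824/((-12420*(-3255)))) = -11680 + (-1133/3978 + 4824/40427100) = -11680 + (-1133/3978 + 4824*(1/40427100)) = -11680 + (-1133/3978 + 134/1122975) = -11680 - 141310847/496354950 = -5797567126847/496354950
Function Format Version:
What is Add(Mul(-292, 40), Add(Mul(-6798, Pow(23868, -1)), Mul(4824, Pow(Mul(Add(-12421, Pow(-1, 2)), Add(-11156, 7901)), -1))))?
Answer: Rational(-5797567126847, 496354950) ≈ -11680.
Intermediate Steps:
Add(Mul(-292, 40), Add(Mul(-6798, Pow(23868, -1)), Mul(4824, Pow(Mul(Add(-12421, Pow(-1, 2)), Add(-11156, 7901)), -1)))) = Add(-11680, Add(Mul(-6798, Rational(1, 23868)), Mul(4824, Pow(Mul(Add(-12421, 1), -3255), -1)))) = Add(-11680, Add(Rational(-1133, 3978), Mul(4824, Pow(Mul(-12420, -3255), -1)))) = Add(-11680, Add(Rational(-1133, 3978), Mul(4824, Pow(40427100, -1)))) = Add(-11680, Add(Rational(-1133, 3978), Mul(4824, Rational(1, 40427100)))) = Add(-11680, Add(Rational(-1133, 3978), Rational(134, 1122975))) = Add(-11680, Rational(-141310847, 496354950)) = Rational(-5797567126847, 496354950)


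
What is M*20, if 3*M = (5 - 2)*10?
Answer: 200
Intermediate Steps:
M = 10 (M = ((5 - 2)*10)/3 = (3*10)/3 = (⅓)*30 = 10)
M*20 = 10*20 = 200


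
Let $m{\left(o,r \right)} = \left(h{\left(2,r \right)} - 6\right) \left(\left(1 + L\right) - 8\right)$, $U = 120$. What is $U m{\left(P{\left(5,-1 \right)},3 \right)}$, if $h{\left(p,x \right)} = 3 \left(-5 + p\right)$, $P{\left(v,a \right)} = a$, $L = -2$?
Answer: $16200$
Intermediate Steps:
$h{\left(p,x \right)} = -15 + 3 p$
$m{\left(o,r \right)} = 135$ ($m{\left(o,r \right)} = \left(\left(-15 + 3 \cdot 2\right) - 6\right) \left(\left(1 - 2\right) - 8\right) = \left(\left(-15 + 6\right) - 6\right) \left(-1 - 8\right) = \left(-9 - 6\right) \left(-9\right) = \left(-15\right) \left(-9\right) = 135$)
$U m{\left(P{\left(5,-1 \right)},3 \right)} = 120 \cdot 135 = 16200$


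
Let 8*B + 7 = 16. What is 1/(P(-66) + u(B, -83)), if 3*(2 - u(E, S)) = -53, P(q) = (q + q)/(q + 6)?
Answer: 15/328 ≈ 0.045732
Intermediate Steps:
B = 9/8 (B = -7/8 + (⅛)*16 = -7/8 + 2 = 9/8 ≈ 1.1250)
P(q) = 2*q/(6 + q) (P(q) = (2*q)/(6 + q) = 2*q/(6 + q))
u(E, S) = 59/3 (u(E, S) = 2 - ⅓*(-53) = 2 + 53/3 = 59/3)
1/(P(-66) + u(B, -83)) = 1/(2*(-66)/(6 - 66) + 59/3) = 1/(2*(-66)/(-60) + 59/3) = 1/(2*(-66)*(-1/60) + 59/3) = 1/(11/5 + 59/3) = 1/(328/15) = 15/328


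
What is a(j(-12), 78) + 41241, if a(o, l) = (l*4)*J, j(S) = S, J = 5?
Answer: 42801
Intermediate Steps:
a(o, l) = 20*l (a(o, l) = (l*4)*5 = (4*l)*5 = 20*l)
a(j(-12), 78) + 41241 = 20*78 + 41241 = 1560 + 41241 = 42801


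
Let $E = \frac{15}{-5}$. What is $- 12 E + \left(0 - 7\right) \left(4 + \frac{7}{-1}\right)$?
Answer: $57$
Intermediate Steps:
$E = -3$ ($E = 15 \left(- \frac{1}{5}\right) = -3$)
$- 12 E + \left(0 - 7\right) \left(4 + \frac{7}{-1}\right) = \left(-12\right) \left(-3\right) + \left(0 - 7\right) \left(4 + \frac{7}{-1}\right) = 36 - 7 \left(4 + 7 \left(-1\right)\right) = 36 - 7 \left(4 - 7\right) = 36 - -21 = 36 + 21 = 57$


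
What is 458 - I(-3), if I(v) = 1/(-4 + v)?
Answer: 3207/7 ≈ 458.14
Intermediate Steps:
458 - I(-3) = 458 - 1/(-4 - 3) = 458 - 1/(-7) = 458 - 1*(-⅐) = 458 + ⅐ = 3207/7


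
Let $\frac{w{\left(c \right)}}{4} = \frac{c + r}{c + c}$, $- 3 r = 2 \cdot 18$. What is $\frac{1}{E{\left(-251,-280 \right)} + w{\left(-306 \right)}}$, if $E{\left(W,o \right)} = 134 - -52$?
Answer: $\frac{51}{9592} \approx 0.0053169$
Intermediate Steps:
$r = -12$ ($r = - \frac{2 \cdot 18}{3} = \left(- \frac{1}{3}\right) 36 = -12$)
$w{\left(c \right)} = \frac{2 \left(-12 + c\right)}{c}$ ($w{\left(c \right)} = 4 \frac{c - 12}{c + c} = 4 \frac{-12 + c}{2 c} = \frac{2 \left(-12 + c\right)}{c}$)
$E{\left(W,o \right)} = 186$ ($E{\left(W,o \right)} = 134 + 52 = 186$)
$\frac{1}{E{\left(-251,-280 \right)} + w{\left(-306 \right)}} = \frac{1}{186 + \left(2 - \frac{24}{-306}\right)} = \frac{1}{186 + \left(2 - - \frac{4}{51}\right)} = \frac{1}{186 + \left(2 + \frac{4}{51}\right)} = \frac{1}{186 + \frac{106}{51}} = \frac{1}{\frac{9592}{51}} = \frac{51}{9592}$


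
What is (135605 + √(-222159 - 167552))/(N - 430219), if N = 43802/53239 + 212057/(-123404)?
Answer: -890912042921380/2826504082757379 - 6569905556*I*√389711/2826504082757379 ≈ -0.3152 - 0.001451*I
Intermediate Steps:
N = -5884360615/6569905556 (N = 43802*(1/53239) + 212057*(-1/123404) = 43802/53239 - 212057/123404 = -5884360615/6569905556 ≈ -0.89565)
(135605 + √(-222159 - 167552))/(N - 430219) = (135605 + √(-222159 - 167552))/(-5884360615/6569905556 - 430219) = (135605 + √(-389711))/(-2826504082757379/6569905556) = (135605 + I*√389711)*(-6569905556/2826504082757379) = -890912042921380/2826504082757379 - 6569905556*I*√389711/2826504082757379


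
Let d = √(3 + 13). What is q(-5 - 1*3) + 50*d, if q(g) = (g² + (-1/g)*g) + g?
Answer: 255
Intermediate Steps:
q(g) = -1 + g + g² (q(g) = (g² - 1) + g = (-1 + g²) + g = -1 + g + g²)
d = 4 (d = √16 = 4)
q(-5 - 1*3) + 50*d = (-1 + (-5 - 1*3) + (-5 - 1*3)²) + 50*4 = (-1 + (-5 - 3) + (-5 - 3)²) + 200 = (-1 - 8 + (-8)²) + 200 = (-1 - 8 + 64) + 200 = 55 + 200 = 255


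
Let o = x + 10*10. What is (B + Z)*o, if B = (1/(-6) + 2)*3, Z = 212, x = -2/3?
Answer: 21605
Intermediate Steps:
x = -⅔ (x = -2*⅓ = -⅔ ≈ -0.66667)
B = 11/2 (B = (-⅙ + 2)*3 = (11/6)*3 = 11/2 ≈ 5.5000)
o = 298/3 (o = -⅔ + 10*10 = -⅔ + 100 = 298/3 ≈ 99.333)
(B + Z)*o = (11/2 + 212)*(298/3) = (435/2)*(298/3) = 21605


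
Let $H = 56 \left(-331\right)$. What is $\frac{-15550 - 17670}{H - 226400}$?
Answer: $\frac{8305}{61234} \approx 0.13563$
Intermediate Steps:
$H = -18536$
$\frac{-15550 - 17670}{H - 226400} = \frac{-15550 - 17670}{-18536 - 226400} = - \frac{33220}{-244936} = \left(-33220\right) \left(- \frac{1}{244936}\right) = \frac{8305}{61234}$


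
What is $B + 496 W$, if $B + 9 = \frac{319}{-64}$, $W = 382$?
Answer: $\frac{12125313}{64} \approx 1.8946 \cdot 10^{5}$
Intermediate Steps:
$B = - \frac{895}{64}$ ($B = -9 + \frac{319}{-64} = -9 + 319 \left(- \frac{1}{64}\right) = -9 - \frac{319}{64} = - \frac{895}{64} \approx -13.984$)
$B + 496 W = - \frac{895}{64} + 496 \cdot 382 = - \frac{895}{64} + 189472 = \frac{12125313}{64}$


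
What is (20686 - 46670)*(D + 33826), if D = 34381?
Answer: -1772290688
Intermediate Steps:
(20686 - 46670)*(D + 33826) = (20686 - 46670)*(34381 + 33826) = -25984*68207 = -1772290688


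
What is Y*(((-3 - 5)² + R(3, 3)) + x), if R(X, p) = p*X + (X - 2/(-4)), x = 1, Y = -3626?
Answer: -281015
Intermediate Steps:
R(X, p) = ½ + X + X*p (R(X, p) = X*p + (X - 2*(-¼)) = X*p + (X + ½) = X*p + (½ + X) = ½ + X + X*p)
Y*(((-3 - 5)² + R(3, 3)) + x) = -3626*(((-3 - 5)² + (½ + 3 + 3*3)) + 1) = -3626*(((-8)² + (½ + 3 + 9)) + 1) = -3626*((64 + 25/2) + 1) = -3626*(153/2 + 1) = -3626*155/2 = -281015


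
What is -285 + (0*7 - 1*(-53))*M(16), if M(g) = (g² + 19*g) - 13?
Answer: 28706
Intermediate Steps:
M(g) = -13 + g² + 19*g
-285 + (0*7 - 1*(-53))*M(16) = -285 + (0*7 - 1*(-53))*(-13 + 16² + 19*16) = -285 + (0 + 53)*(-13 + 256 + 304) = -285 + 53*547 = -285 + 28991 = 28706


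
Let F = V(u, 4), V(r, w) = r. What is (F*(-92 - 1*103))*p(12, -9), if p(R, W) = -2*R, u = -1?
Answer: -4680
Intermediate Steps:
F = -1
(F*(-92 - 1*103))*p(12, -9) = (-(-92 - 1*103))*(-2*12) = -(-92 - 103)*(-24) = -1*(-195)*(-24) = 195*(-24) = -4680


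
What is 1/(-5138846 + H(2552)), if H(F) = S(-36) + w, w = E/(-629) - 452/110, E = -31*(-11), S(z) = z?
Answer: -34595/177779783699 ≈ -1.9459e-7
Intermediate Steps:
E = 341
w = -160909/34595 (w = 341/(-629) - 452/110 = 341*(-1/629) - 452*1/110 = -341/629 - 226/55 = -160909/34595 ≈ -4.6512)
H(F) = -1406329/34595 (H(F) = -36 - 160909/34595 = -1406329/34595)
1/(-5138846 + H(2552)) = 1/(-5138846 - 1406329/34595) = 1/(-177779783699/34595) = -34595/177779783699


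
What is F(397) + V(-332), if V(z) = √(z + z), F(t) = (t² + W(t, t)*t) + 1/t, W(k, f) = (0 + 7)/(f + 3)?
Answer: 25029412863/158800 + 2*I*√166 ≈ 1.5762e+5 + 25.768*I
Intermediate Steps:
W(k, f) = 7/(3 + f)
F(t) = 1/t + t² + 7*t/(3 + t) (F(t) = (t² + (7/(3 + t))*t) + 1/t = (t² + 7*t/(3 + t)) + 1/t = 1/t + t² + 7*t/(3 + t))
V(z) = √2*√z (V(z) = √(2*z) = √2*√z)
F(397) + V(-332) = (3 + 397 + 397²*(7 + 397*(3 + 397)))/(397*(3 + 397)) + √2*√(-332) = (1/397)*(3 + 397 + 157609*(7 + 397*400))/400 + √2*(2*I*√83) = (1/397)*(1/400)*(3 + 397 + 157609*(7 + 158800)) + 2*I*√166 = (1/397)*(1/400)*(3 + 397 + 157609*158807) + 2*I*√166 = (1/397)*(1/400)*(3 + 397 + 25029412463) + 2*I*√166 = (1/397)*(1/400)*25029412863 + 2*I*√166 = 25029412863/158800 + 2*I*√166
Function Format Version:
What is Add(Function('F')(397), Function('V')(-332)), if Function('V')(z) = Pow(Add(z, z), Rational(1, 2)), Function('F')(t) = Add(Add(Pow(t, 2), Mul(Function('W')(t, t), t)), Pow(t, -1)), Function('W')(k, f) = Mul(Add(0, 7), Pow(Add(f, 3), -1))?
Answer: Add(Rational(25029412863, 158800), Mul(2, I, Pow(166, Rational(1, 2)))) ≈ Add(1.5762e+5, Mul(25.768, I))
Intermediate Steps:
Function('W')(k, f) = Mul(7, Pow(Add(3, f), -1))
Function('F')(t) = Add(Pow(t, -1), Pow(t, 2), Mul(7, t, Pow(Add(3, t), -1))) (Function('F')(t) = Add(Add(Pow(t, 2), Mul(Mul(7, Pow(Add(3, t), -1)), t)), Pow(t, -1)) = Add(Add(Pow(t, 2), Mul(7, t, Pow(Add(3, t), -1))), Pow(t, -1)) = Add(Pow(t, -1), Pow(t, 2), Mul(7, t, Pow(Add(3, t), -1))))
Function('V')(z) = Mul(Pow(2, Rational(1, 2)), Pow(z, Rational(1, 2))) (Function('V')(z) = Pow(Mul(2, z), Rational(1, 2)) = Mul(Pow(2, Rational(1, 2)), Pow(z, Rational(1, 2))))
Add(Function('F')(397), Function('V')(-332)) = Add(Mul(Pow(397, -1), Pow(Add(3, 397), -1), Add(3, 397, Mul(Pow(397, 2), Add(7, Mul(397, Add(3, 397)))))), Mul(Pow(2, Rational(1, 2)), Pow(-332, Rational(1, 2)))) = Add(Mul(Rational(1, 397), Pow(400, -1), Add(3, 397, Mul(157609, Add(7, Mul(397, 400))))), Mul(Pow(2, Rational(1, 2)), Mul(2, I, Pow(83, Rational(1, 2))))) = Add(Mul(Rational(1, 397), Rational(1, 400), Add(3, 397, Mul(157609, Add(7, 158800)))), Mul(2, I, Pow(166, Rational(1, 2)))) = Add(Mul(Rational(1, 397), Rational(1, 400), Add(3, 397, Mul(157609, 158807))), Mul(2, I, Pow(166, Rational(1, 2)))) = Add(Mul(Rational(1, 397), Rational(1, 400), Add(3, 397, 25029412463)), Mul(2, I, Pow(166, Rational(1, 2)))) = Add(Mul(Rational(1, 397), Rational(1, 400), 25029412863), Mul(2, I, Pow(166, Rational(1, 2)))) = Add(Rational(25029412863, 158800), Mul(2, I, Pow(166, Rational(1, 2))))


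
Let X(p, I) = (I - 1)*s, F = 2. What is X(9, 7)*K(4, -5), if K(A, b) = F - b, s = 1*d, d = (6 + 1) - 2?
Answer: 210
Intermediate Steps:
d = 5 (d = 7 - 2 = 5)
s = 5 (s = 1*5 = 5)
K(A, b) = 2 - b
X(p, I) = -5 + 5*I (X(p, I) = (I - 1)*5 = (-1 + I)*5 = -5 + 5*I)
X(9, 7)*K(4, -5) = (-5 + 5*7)*(2 - 1*(-5)) = (-5 + 35)*(2 + 5) = 30*7 = 210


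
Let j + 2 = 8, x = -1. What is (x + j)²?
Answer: 25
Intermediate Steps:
j = 6 (j = -2 + 8 = 6)
(x + j)² = (-1 + 6)² = 5² = 25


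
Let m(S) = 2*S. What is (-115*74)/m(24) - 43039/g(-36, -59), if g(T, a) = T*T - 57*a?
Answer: -6952327/37272 ≈ -186.53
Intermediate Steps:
g(T, a) = T**2 - 57*a
(-115*74)/m(24) - 43039/g(-36, -59) = (-115*74)/((2*24)) - 43039/((-36)**2 - 57*(-59)) = -8510/48 - 43039/(1296 + 3363) = -8510*1/48 - 43039/4659 = -4255/24 - 43039*1/4659 = -4255/24 - 43039/4659 = -6952327/37272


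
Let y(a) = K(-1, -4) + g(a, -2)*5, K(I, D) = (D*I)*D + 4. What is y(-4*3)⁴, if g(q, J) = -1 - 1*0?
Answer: 83521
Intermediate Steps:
g(q, J) = -1 (g(q, J) = -1 + 0 = -1)
K(I, D) = 4 + I*D² (K(I, D) = I*D² + 4 = 4 + I*D²)
y(a) = -17 (y(a) = (4 - 1*(-4)²) - 1*5 = (4 - 1*16) - 5 = (4 - 16) - 5 = -12 - 5 = -17)
y(-4*3)⁴ = (-17)⁴ = 83521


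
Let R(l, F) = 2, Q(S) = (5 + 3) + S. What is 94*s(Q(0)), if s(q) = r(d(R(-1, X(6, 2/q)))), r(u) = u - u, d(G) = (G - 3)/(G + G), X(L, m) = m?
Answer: 0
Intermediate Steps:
Q(S) = 8 + S
d(G) = (-3 + G)/(2*G) (d(G) = (-3 + G)/((2*G)) = (-3 + G)*(1/(2*G)) = (-3 + G)/(2*G))
r(u) = 0
s(q) = 0
94*s(Q(0)) = 94*0 = 0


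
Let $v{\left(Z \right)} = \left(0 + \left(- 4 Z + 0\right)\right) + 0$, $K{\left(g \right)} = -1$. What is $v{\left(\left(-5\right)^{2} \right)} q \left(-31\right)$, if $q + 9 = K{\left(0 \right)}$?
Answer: $-31000$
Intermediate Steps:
$q = -10$ ($q = -9 - 1 = -10$)
$v{\left(Z \right)} = - 4 Z$ ($v{\left(Z \right)} = \left(0 - 4 Z\right) + 0 = - 4 Z + 0 = - 4 Z$)
$v{\left(\left(-5\right)^{2} \right)} q \left(-31\right) = - 4 \left(-5\right)^{2} \left(-10\right) \left(-31\right) = \left(-4\right) 25 \left(-10\right) \left(-31\right) = \left(-100\right) \left(-10\right) \left(-31\right) = 1000 \left(-31\right) = -31000$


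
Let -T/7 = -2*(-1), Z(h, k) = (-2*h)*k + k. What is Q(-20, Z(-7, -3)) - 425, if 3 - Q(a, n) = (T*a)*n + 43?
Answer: 12135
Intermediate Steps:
Z(h, k) = k - 2*h*k (Z(h, k) = -2*h*k + k = k - 2*h*k)
T = -14 (T = -(-14)*(-1) = -7*2 = -14)
Q(a, n) = -40 + 14*a*n (Q(a, n) = 3 - ((-14*a)*n + 43) = 3 - (-14*a*n + 43) = 3 - (43 - 14*a*n) = 3 + (-43 + 14*a*n) = -40 + 14*a*n)
Q(-20, Z(-7, -3)) - 425 = (-40 + 14*(-20)*(-3*(1 - 2*(-7)))) - 425 = (-40 + 14*(-20)*(-3*(1 + 14))) - 425 = (-40 + 14*(-20)*(-3*15)) - 425 = (-40 + 14*(-20)*(-45)) - 425 = (-40 + 12600) - 425 = 12560 - 425 = 12135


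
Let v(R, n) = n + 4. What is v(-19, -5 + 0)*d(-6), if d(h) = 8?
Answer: -8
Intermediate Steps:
v(R, n) = 4 + n
v(-19, -5 + 0)*d(-6) = (4 + (-5 + 0))*8 = (4 - 5)*8 = -1*8 = -8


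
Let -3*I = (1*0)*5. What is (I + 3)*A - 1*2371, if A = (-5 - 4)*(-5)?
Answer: -2236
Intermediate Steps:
I = 0 (I = -1*0*5/3 = -0*5 = -⅓*0 = 0)
A = 45 (A = -9*(-5) = 45)
(I + 3)*A - 1*2371 = (0 + 3)*45 - 1*2371 = 3*45 - 2371 = 135 - 2371 = -2236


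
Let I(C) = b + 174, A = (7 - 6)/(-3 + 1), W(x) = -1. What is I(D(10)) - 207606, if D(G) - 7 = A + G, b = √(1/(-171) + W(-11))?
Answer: -207432 + 2*I*√817/57 ≈ -2.0743e+5 + 1.0029*I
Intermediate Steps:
A = -½ (A = 1/(-2) = 1*(-½) = -½ ≈ -0.50000)
b = 2*I*√817/57 (b = √(1/(-171) - 1) = √(-1/171 - 1) = √(-172/171) = 2*I*√817/57 ≈ 1.0029*I)
D(G) = 13/2 + G (D(G) = 7 + (-½ + G) = 13/2 + G)
I(C) = 174 + 2*I*√817/57 (I(C) = 2*I*√817/57 + 174 = 174 + 2*I*√817/57)
I(D(10)) - 207606 = (174 + 2*I*√817/57) - 207606 = -207432 + 2*I*√817/57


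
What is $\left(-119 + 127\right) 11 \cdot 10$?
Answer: $880$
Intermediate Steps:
$\left(-119 + 127\right) 11 \cdot 10 = 8 \cdot 110 = 880$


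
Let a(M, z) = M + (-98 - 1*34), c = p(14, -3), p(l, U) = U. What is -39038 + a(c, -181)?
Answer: -39173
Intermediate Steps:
c = -3
a(M, z) = -132 + M (a(M, z) = M + (-98 - 34) = M - 132 = -132 + M)
-39038 + a(c, -181) = -39038 + (-132 - 3) = -39038 - 135 = -39173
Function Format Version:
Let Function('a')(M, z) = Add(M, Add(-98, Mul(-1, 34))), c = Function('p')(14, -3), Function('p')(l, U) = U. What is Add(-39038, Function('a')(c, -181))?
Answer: -39173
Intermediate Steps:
c = -3
Function('a')(M, z) = Add(-132, M) (Function('a')(M, z) = Add(M, Add(-98, -34)) = Add(M, -132) = Add(-132, M))
Add(-39038, Function('a')(c, -181)) = Add(-39038, Add(-132, -3)) = Add(-39038, -135) = -39173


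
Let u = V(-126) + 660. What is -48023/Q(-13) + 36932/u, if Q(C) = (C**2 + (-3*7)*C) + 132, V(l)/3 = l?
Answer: 3828241/80934 ≈ 47.301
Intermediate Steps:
V(l) = 3*l
Q(C) = 132 + C**2 - 21*C (Q(C) = (C**2 - 21*C) + 132 = 132 + C**2 - 21*C)
u = 282 (u = 3*(-126) + 660 = -378 + 660 = 282)
-48023/Q(-13) + 36932/u = -48023/(132 + (-13)**2 - 21*(-13)) + 36932/282 = -48023/(132 + 169 + 273) + 36932*(1/282) = -48023/574 + 18466/141 = 3828241/80934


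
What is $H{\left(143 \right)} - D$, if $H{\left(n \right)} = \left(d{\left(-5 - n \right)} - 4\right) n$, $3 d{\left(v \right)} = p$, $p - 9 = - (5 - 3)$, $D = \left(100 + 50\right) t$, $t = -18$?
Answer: $\frac{7385}{3} \approx 2461.7$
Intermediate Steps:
$D = -2700$ ($D = \left(100 + 50\right) \left(-18\right) = 150 \left(-18\right) = -2700$)
$p = 7$ ($p = 9 - \left(5 - 3\right) = 9 - 2 = 7$)
$d{\left(v \right)} = \frac{7}{3}$ ($d{\left(v \right)} = \frac{1}{3} \cdot 7 = \frac{7}{3}$)
$H{\left(n \right)} = - \frac{5 n}{3}$ ($H{\left(n \right)} = \left(\frac{7}{3} - 4\right) n = - \frac{5 n}{3}$)
$H{\left(143 \right)} - D = \left(- \frac{5}{3}\right) 143 - -2700 = - \frac{715}{3} + 2700 = \frac{7385}{3}$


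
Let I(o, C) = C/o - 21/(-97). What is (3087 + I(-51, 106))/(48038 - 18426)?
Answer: 7631089/73245282 ≈ 0.10419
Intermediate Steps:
I(o, C) = 21/97 + C/o (I(o, C) = C/o - 21*(-1/97) = C/o + 21/97 = 21/97 + C/o)
(3087 + I(-51, 106))/(48038 - 18426) = (3087 + (21/97 + 106/(-51)))/(48038 - 18426) = (3087 + (21/97 + 106*(-1/51)))/29612 = (3087 + (21/97 - 106/51))*(1/29612) = (3087 - 9211/4947)*(1/29612) = (15262178/4947)*(1/29612) = 7631089/73245282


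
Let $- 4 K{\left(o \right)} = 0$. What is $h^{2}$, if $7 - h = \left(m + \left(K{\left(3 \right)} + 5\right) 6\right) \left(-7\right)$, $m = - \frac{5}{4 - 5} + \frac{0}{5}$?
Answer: $63504$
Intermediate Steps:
$K{\left(o \right)} = 0$ ($K{\left(o \right)} = \left(- \frac{1}{4}\right) 0 = 0$)
$m = 5$ ($m = - \frac{5}{4 - 5} + 0 \cdot \frac{1}{5} = - \frac{5}{-1} + 0 = \left(-5\right) \left(-1\right) + 0 = 5 + 0 = 5$)
$h = 252$ ($h = 7 - \left(5 + \left(0 + 5\right) 6\right) \left(-7\right) = 7 - \left(5 + 5 \cdot 6\right) \left(-7\right) = 7 - \left(5 + 30\right) \left(-7\right) = 7 - 35 \left(-7\right) = 7 - -245 = 7 + 245 = 252$)
$h^{2} = 252^{2} = 63504$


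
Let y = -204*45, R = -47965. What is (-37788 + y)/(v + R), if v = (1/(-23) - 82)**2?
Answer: 6211518/5453179 ≈ 1.1391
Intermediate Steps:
y = -9180
v = 3560769/529 (v = (-1/23 - 82)**2 = (-1887/23)**2 = 3560769/529 ≈ 6731.1)
(-37788 + y)/(v + R) = (-37788 - 9180)/(3560769/529 - 47965) = -46968/(-21812716/529) = -46968*(-529/21812716) = 6211518/5453179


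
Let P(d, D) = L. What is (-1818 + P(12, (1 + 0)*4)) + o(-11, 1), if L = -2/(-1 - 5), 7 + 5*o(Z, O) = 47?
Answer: -5429/3 ≈ -1809.7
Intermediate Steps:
o(Z, O) = 8 (o(Z, O) = -7/5 + (⅕)*47 = -7/5 + 47/5 = 8)
L = ⅓ (L = -2/(-6) = -⅙*(-2) = ⅓ ≈ 0.33333)
P(d, D) = ⅓
(-1818 + P(12, (1 + 0)*4)) + o(-11, 1) = (-1818 + ⅓) + 8 = -5453/3 + 8 = -5429/3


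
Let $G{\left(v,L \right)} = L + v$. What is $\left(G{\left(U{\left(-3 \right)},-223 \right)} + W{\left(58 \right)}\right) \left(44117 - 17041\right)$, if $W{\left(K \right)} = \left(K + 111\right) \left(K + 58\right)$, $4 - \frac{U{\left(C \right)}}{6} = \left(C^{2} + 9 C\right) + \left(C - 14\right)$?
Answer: $531095740$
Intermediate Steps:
$U{\left(C \right)} = 108 - 60 C - 6 C^{2}$ ($U{\left(C \right)} = 24 - 6 \left(\left(C^{2} + 9 C\right) + \left(C - 14\right)\right) = 24 - 6 \left(\left(C^{2} + 9 C\right) + \left(-14 + C\right)\right) = 24 - 6 \left(-14 + C^{2} + 10 C\right) = 24 - \left(-84 + 6 C^{2} + 60 C\right) = 108 - 60 C - 6 C^{2}$)
$W{\left(K \right)} = \left(58 + K\right) \left(111 + K\right)$ ($W{\left(K \right)} = \left(111 + K\right) \left(58 + K\right) = \left(58 + K\right) \left(111 + K\right)$)
$\left(G{\left(U{\left(-3 \right)},-223 \right)} + W{\left(58 \right)}\right) \left(44117 - 17041\right) = \left(\left(-223 - \left(-288 + 54\right)\right) + \left(6438 + 58^{2} + 169 \cdot 58\right)\right) \left(44117 - 17041\right) = \left(\left(-223 + \left(108 + 180 - 54\right)\right) + \left(6438 + 3364 + 9802\right)\right) 27076 = \left(\left(-223 + \left(108 + 180 - 54\right)\right) + 19604\right) 27076 = \left(\left(-223 + 234\right) + 19604\right) 27076 = \left(11 + 19604\right) 27076 = 19615 \cdot 27076 = 531095740$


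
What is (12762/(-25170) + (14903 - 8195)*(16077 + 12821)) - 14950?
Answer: 813128736503/4195 ≈ 1.9383e+8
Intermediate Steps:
(12762/(-25170) + (14903 - 8195)*(16077 + 12821)) - 14950 = (12762*(-1/25170) + 6708*28898) - 14950 = (-2127/4195 + 193847784) - 14950 = 813191451753/4195 - 14950 = 813128736503/4195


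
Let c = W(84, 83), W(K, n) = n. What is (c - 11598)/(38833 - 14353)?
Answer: -2303/4896 ≈ -0.47038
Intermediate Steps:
c = 83
(c - 11598)/(38833 - 14353) = (83 - 11598)/(38833 - 14353) = -11515/24480 = -11515*1/24480 = -2303/4896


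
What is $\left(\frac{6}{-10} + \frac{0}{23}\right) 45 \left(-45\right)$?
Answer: $1215$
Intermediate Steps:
$\left(\frac{6}{-10} + \frac{0}{23}\right) 45 \left(-45\right) = \left(6 \left(- \frac{1}{10}\right) + 0 \cdot \frac{1}{23}\right) 45 \left(-45\right) = \left(- \frac{3}{5} + 0\right) 45 \left(-45\right) = \left(- \frac{3}{5}\right) 45 \left(-45\right) = \left(-27\right) \left(-45\right) = 1215$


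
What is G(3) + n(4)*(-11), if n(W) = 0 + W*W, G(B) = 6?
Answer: -170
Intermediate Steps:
n(W) = W² (n(W) = 0 + W² = W²)
G(3) + n(4)*(-11) = 6 + 4²*(-11) = 6 + 16*(-11) = 6 - 176 = -170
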